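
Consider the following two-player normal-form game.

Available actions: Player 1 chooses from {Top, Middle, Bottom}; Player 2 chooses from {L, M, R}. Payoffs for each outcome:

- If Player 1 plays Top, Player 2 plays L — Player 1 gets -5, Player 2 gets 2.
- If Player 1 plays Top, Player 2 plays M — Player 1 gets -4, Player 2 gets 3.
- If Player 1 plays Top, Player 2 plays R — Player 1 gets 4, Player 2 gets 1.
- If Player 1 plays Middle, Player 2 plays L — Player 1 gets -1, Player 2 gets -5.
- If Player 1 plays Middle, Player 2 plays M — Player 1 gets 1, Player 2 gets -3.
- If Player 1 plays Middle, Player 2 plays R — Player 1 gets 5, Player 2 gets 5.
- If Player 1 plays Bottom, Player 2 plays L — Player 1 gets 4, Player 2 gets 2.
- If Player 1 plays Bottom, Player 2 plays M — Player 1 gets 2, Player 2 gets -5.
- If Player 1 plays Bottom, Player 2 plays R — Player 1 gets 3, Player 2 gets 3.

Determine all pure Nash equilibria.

(Middle, R)

(Top, L): Player 1 can switch to Middle (-5 → -1). Not NE.
(Top, M): Player 1 can switch to Middle (-4 → 1). Not NE.
(Top, R): Player 1 can switch to Middle (4 → 5). Not NE.
(Middle, L): Player 1 can switch to Bottom (-1 → 4). Not NE.
(Middle, M): Player 1 can switch to Bottom (1 → 2). Not NE.
(Middle, R): Player 1 gets 5, best alternative 4; Player 2 gets 5, best alternative -3. No profitable deviation — NE.
(Bottom, L): Player 2 can switch to R (2 → 3). Not NE.
(The remaining 2 profiles each have a profitable deviation by the same check.)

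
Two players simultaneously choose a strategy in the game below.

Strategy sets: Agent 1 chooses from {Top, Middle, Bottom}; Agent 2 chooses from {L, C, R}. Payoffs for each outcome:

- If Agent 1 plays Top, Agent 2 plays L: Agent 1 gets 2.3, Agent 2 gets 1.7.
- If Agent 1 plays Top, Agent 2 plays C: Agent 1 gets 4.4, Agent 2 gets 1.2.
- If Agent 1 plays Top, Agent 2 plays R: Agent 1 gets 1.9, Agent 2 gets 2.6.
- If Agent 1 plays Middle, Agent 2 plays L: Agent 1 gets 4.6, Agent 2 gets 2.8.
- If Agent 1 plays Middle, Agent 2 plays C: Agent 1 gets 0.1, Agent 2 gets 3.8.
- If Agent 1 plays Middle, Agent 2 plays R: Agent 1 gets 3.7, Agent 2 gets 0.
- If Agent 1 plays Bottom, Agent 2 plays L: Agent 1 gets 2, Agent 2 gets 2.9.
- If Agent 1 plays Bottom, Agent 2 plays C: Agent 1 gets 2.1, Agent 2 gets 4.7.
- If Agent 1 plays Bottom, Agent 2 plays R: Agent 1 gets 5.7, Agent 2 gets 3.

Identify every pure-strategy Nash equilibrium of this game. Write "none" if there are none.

Agent 1 against L: payoffs 2.3, 4.6, 2 → best response Middle.
Agent 1 against C: payoffs 4.4, 0.1, 2.1 → best response Top.
Agent 1 against R: payoffs 1.9, 3.7, 5.7 → best response Bottom.
Agent 2 against Top: payoffs 1.7, 1.2, 2.6 → best response R.
Agent 2 against Middle: payoffs 2.8, 3.8, 0 → best response C.
Agent 2 against Bottom: payoffs 2.9, 4.7, 3 → best response C.
No profile is a mutual best response for all players.

none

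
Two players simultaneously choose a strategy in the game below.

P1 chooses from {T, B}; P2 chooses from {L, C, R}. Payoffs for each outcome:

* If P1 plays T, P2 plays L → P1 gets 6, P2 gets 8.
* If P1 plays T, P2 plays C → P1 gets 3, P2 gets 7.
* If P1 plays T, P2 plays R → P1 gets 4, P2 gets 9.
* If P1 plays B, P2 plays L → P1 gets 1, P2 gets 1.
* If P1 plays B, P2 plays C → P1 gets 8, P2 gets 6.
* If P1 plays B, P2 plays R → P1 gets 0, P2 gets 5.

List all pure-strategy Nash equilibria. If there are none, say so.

Mark each player's best response to every combination of opponents' strategies; a profile where every player is best-responding is a pure Nash equilibrium.
P1 against L: payoffs 6, 1 → best response T.
P1 against C: payoffs 3, 8 → best response B.
P1 against R: payoffs 4, 0 → best response T.
P2 against T: payoffs 8, 7, 9 → best response R.
P2 against B: payoffs 1, 6, 5 → best response C.
Mutual best responses: (T, R); (B, C).

The pure Nash equilibria are (T, R) and (B, C).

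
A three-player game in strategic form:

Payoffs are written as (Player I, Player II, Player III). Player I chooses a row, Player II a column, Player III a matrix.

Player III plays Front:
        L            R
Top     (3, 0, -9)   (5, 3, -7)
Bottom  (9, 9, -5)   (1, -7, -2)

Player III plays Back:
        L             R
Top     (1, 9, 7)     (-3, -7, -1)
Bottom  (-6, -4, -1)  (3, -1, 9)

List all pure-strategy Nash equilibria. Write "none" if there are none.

The pure Nash equilibria are (Top, L, Back); (Bottom, R, Back).

Check each profile: it is a Nash equilibrium iff no player can strictly gain by switching unilaterally.
(Top, L, Front): Player I can switch to Bottom (3 → 9). Not NE.
(Top, L, Back): Player I gets 1, best alternative -6; Player II gets 9, best alternative -7; Player III gets 7, best alternative -9. No profitable deviation — NE.
(Top, R, Front): Player III can switch to Back (-7 → -1). Not NE.
(Top, R, Back): Player I can switch to Bottom (-3 → 3). Not NE.
(Bottom, L, Front): Player III can switch to Back (-5 → -1). Not NE.
(Bottom, L, Back): Player I can switch to Top (-6 → 1). Not NE.
(Bottom, R, Front): Player I can switch to Top (1 → 5). Not NE.
(Bottom, R, Back): Player I gets 3, best alternative -3; Player II gets -1, best alternative -4; Player III gets 9, best alternative -2. No profitable deviation — NE.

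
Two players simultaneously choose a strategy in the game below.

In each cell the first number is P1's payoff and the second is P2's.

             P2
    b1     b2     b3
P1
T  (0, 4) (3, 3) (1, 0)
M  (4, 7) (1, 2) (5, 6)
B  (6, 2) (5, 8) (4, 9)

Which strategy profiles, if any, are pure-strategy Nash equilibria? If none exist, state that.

Check each profile: it is a Nash equilibrium iff no player can strictly gain by switching unilaterally.
(T, b1): P1 can switch to M (0 → 4). Not NE.
(T, b2): P1 can switch to B (3 → 5). Not NE.
(T, b3): P1 can switch to M (1 → 5). Not NE.
(M, b1): P1 can switch to B (4 → 6). Not NE.
(M, b2): P1 can switch to T (1 → 3). Not NE.
(M, b3): P2 can switch to b1 (6 → 7). Not NE.
(The remaining 3 profiles each have a profitable deviation by the same check.)

No pure-strategy Nash equilibrium.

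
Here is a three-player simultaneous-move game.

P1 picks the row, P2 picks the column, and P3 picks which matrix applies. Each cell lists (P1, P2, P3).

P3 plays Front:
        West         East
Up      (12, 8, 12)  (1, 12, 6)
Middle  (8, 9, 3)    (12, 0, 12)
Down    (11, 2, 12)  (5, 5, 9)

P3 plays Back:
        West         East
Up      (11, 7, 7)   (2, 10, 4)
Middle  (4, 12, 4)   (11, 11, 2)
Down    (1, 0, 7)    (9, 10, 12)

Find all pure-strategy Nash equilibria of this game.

P1 against (West, Front): payoffs 12, 8, 11 → best response Up.
P1 against (West, Back): payoffs 11, 4, 1 → best response Up.
P1 against (East, Front): payoffs 1, 12, 5 → best response Middle.
P1 against (East, Back): payoffs 2, 11, 9 → best response Middle.
P2 against (Up, Front): payoffs 8, 12 → best response East.
P2 against (Up, Back): payoffs 7, 10 → best response East.
P2 against (Middle, Front): payoffs 9, 0 → best response West.
P2 against (Middle, Back): payoffs 12, 11 → best response West.
P2 against (Down, Front): payoffs 2, 5 → best response East.
P2 against (Down, Back): payoffs 0, 10 → best response East.
P3 against (Up, West): payoffs 12, 7 → best response Front.
P3 against (Up, East): payoffs 6, 4 → best response Front.
P3 against (Middle, West): payoffs 3, 4 → best response Back.
P3 against (Middle, East): payoffs 12, 2 → best response Front.
P3 against (Down, West): payoffs 12, 7 → best response Front.
P3 against (Down, East): payoffs 9, 12 → best response Back.
No profile is a mutual best response for all players.

No pure-strategy Nash equilibrium.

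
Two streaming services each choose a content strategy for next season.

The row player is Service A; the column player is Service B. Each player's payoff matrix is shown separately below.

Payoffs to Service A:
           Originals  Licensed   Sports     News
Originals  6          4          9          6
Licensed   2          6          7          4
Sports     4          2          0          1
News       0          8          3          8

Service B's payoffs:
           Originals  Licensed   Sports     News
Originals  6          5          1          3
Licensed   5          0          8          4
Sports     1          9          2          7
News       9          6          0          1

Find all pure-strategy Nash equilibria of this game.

Service A against Originals: payoffs 6, 2, 4, 0 → best response Originals.
Service A against Licensed: payoffs 4, 6, 2, 8 → best response News.
Service A against Sports: payoffs 9, 7, 0, 3 → best response Originals.
Service A against News: payoffs 6, 4, 1, 8 → best response News.
Service B against Originals: payoffs 6, 5, 1, 3 → best response Originals.
Service B against Licensed: payoffs 5, 0, 8, 4 → best response Sports.
Service B against Sports: payoffs 1, 9, 2, 7 → best response Licensed.
Service B against News: payoffs 9, 6, 0, 1 → best response Originals.
Mutual best responses: (Originals, Originals).

The unique pure-strategy Nash equilibrium is (Originals, Originals).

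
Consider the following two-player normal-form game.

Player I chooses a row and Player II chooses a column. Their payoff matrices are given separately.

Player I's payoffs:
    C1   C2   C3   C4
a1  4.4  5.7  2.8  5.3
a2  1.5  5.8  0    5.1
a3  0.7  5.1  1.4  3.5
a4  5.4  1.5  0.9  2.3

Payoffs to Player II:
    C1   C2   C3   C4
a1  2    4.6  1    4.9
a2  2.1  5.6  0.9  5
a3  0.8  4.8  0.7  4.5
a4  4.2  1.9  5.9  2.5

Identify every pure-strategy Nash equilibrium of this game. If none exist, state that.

Pure-strategy Nash equilibria: (a1, C4); (a2, C2)

(a1, C1): Player I can switch to a4 (4.4 → 5.4). Not NE.
(a1, C2): Player I can switch to a2 (5.7 → 5.8). Not NE.
(a1, C3): Player II can switch to C1 (1 → 2). Not NE.
(a1, C4): Player I gets 5.3, best alternative 5.1; Player II gets 4.9, best alternative 4.6. No profitable deviation — NE.
(a2, C1): Player I can switch to a1 (1.5 → 4.4). Not NE.
(a2, C2): Player I gets 5.8, best alternative 5.7; Player II gets 5.6, best alternative 5. No profitable deviation — NE.
(a2, C3): Player I can switch to a1 (0 → 2.8). Not NE.
(a2, C4): Player I can switch to a1 (5.1 → 5.3). Not NE.
(The remaining 8 profiles each have a profitable deviation by the same check.)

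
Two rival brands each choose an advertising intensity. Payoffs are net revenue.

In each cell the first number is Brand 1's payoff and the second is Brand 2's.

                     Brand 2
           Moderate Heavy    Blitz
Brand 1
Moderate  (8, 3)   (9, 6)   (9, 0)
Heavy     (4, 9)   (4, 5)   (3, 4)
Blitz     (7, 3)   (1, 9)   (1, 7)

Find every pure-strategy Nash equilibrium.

Mark each player's best response to every combination of opponents' strategies; a profile where every player is best-responding is a pure Nash equilibrium.
Brand 1 against Moderate: payoffs 8, 4, 7 → best response Moderate.
Brand 1 against Heavy: payoffs 9, 4, 1 → best response Moderate.
Brand 1 against Blitz: payoffs 9, 3, 1 → best response Moderate.
Brand 2 against Moderate: payoffs 3, 6, 0 → best response Heavy.
Brand 2 against Heavy: payoffs 9, 5, 4 → best response Moderate.
Brand 2 against Blitz: payoffs 3, 9, 7 → best response Heavy.
Mutual best responses: (Moderate, Heavy).

The unique pure-strategy Nash equilibrium is (Moderate, Heavy).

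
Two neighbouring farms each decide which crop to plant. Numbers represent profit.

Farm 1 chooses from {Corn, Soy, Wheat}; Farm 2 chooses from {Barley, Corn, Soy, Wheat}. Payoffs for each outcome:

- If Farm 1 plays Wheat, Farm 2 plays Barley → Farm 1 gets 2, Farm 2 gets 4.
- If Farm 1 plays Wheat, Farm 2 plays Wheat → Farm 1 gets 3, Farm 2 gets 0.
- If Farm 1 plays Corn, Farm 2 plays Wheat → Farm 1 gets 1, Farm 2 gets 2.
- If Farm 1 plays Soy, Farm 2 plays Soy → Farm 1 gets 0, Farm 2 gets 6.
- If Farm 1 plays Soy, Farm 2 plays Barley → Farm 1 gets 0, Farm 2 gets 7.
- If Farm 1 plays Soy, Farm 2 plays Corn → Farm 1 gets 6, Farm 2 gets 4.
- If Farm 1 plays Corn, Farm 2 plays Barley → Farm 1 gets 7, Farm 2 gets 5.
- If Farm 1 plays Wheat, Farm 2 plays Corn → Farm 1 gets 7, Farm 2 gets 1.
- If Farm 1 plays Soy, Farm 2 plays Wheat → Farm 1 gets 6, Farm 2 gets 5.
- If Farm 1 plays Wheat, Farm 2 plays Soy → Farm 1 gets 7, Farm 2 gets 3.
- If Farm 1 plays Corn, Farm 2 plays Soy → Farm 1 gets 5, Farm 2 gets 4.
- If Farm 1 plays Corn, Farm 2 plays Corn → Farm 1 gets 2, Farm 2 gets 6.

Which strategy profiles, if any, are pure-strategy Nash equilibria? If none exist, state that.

(Corn, Barley): Farm 2 can switch to Corn (5 → 6). Not NE.
(Corn, Corn): Farm 1 can switch to Soy (2 → 6). Not NE.
(Corn, Soy): Farm 1 can switch to Wheat (5 → 7). Not NE.
(Corn, Wheat): Farm 1 can switch to Soy (1 → 6). Not NE.
(Soy, Barley): Farm 1 can switch to Corn (0 → 7). Not NE.
(Soy, Corn): Farm 1 can switch to Wheat (6 → 7). Not NE.
(The remaining 6 profiles each have a profitable deviation by the same check.)

No pure-strategy Nash equilibrium.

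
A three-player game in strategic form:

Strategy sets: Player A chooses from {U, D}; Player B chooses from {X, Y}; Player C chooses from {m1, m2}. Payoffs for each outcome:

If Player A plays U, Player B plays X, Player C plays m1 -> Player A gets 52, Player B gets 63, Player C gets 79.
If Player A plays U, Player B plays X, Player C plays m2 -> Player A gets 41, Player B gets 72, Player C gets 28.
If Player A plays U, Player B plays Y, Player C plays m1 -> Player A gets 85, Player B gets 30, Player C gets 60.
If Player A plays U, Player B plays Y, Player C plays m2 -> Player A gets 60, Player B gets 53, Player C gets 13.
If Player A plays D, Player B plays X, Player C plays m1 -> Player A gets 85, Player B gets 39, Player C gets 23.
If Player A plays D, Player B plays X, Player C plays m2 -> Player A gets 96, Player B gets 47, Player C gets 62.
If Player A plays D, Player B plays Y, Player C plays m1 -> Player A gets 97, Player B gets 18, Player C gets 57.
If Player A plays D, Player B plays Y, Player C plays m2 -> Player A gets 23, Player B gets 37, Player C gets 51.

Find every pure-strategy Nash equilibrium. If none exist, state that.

The unique pure-strategy Nash equilibrium is (D, X, m2).

For each player, find the best response to each opponent profile; mutual best responses are the pure NE.
Player A against (X, m1): payoffs 52, 85 → best response D.
Player A against (X, m2): payoffs 41, 96 → best response D.
Player A against (Y, m1): payoffs 85, 97 → best response D.
Player A against (Y, m2): payoffs 60, 23 → best response U.
Player B against (U, m1): payoffs 63, 30 → best response X.
Player B against (U, m2): payoffs 72, 53 → best response X.
Player B against (D, m1): payoffs 39, 18 → best response X.
Player B against (D, m2): payoffs 47, 37 → best response X.
Player C against (U, X): payoffs 79, 28 → best response m1.
Player C against (U, Y): payoffs 60, 13 → best response m1.
Player C against (D, X): payoffs 23, 62 → best response m2.
Player C against (D, Y): payoffs 57, 51 → best response m1.
Mutual best responses: (D, X, m2).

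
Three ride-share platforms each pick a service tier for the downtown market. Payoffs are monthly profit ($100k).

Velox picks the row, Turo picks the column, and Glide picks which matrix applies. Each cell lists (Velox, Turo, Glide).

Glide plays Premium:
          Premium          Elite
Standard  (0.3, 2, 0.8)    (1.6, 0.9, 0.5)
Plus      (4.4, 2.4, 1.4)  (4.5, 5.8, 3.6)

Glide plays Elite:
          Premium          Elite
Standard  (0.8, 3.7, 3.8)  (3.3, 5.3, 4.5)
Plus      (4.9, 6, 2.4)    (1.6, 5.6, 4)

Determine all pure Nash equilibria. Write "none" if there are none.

(Standard, Premium, Premium): Velox can switch to Plus (0.3 → 4.4). Not NE.
(Standard, Premium, Elite): Velox can switch to Plus (0.8 → 4.9). Not NE.
(Standard, Elite, Premium): Velox can switch to Plus (1.6 → 4.5). Not NE.
(Standard, Elite, Elite): Velox gets 3.3, best alternative 1.6; Turo gets 5.3, best alternative 3.7; Glide gets 4.5, best alternative 0.5. No profitable deviation — NE.
(Plus, Premium, Premium): Turo can switch to Elite (2.4 → 5.8). Not NE.
(Plus, Premium, Elite): Velox gets 4.9, best alternative 0.8; Turo gets 6, best alternative 5.6; Glide gets 2.4, best alternative 1.4. No profitable deviation — NE.
(Plus, Elite, Premium): Glide can switch to Elite (3.6 → 4). Not NE.
(Plus, Elite, Elite): Velox can switch to Standard (1.6 → 3.3). Not NE.

(Standard, Elite, Elite); (Plus, Premium, Elite)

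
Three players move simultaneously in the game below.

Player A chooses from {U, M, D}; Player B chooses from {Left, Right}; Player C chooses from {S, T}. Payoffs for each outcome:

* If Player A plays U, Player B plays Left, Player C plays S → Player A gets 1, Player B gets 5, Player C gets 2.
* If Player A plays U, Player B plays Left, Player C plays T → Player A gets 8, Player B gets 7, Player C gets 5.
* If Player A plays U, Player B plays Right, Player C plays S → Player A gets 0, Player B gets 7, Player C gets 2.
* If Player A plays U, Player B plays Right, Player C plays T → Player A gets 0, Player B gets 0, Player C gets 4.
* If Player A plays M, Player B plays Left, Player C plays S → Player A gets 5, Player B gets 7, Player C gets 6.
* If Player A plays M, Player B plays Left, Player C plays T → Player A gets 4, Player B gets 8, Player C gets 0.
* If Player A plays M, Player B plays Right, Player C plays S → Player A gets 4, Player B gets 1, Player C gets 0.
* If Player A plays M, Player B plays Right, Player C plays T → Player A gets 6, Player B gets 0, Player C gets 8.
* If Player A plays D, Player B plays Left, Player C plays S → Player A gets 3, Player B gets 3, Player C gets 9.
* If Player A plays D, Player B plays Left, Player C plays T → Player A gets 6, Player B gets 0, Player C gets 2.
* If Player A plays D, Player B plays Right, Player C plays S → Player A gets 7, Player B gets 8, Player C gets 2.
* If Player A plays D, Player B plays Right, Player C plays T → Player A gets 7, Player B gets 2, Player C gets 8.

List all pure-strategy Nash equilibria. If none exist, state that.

Player A against (Left, S): payoffs 1, 5, 3 → best response M.
Player A against (Left, T): payoffs 8, 4, 6 → best response U.
Player A against (Right, S): payoffs 0, 4, 7 → best response D.
Player A against (Right, T): payoffs 0, 6, 7 → best response D.
Player B against (U, S): payoffs 5, 7 → best response Right.
Player B against (U, T): payoffs 7, 0 → best response Left.
Player B against (M, S): payoffs 7, 1 → best response Left.
Player B against (M, T): payoffs 8, 0 → best response Left.
Player B against (D, S): payoffs 3, 8 → best response Right.
Player B against (D, T): payoffs 0, 2 → best response Right.
Player C against (U, Left): payoffs 2, 5 → best response T.
Player C against (U, Right): payoffs 2, 4 → best response T.
Player C against (M, Left): payoffs 6, 0 → best response S.
Player C against (M, Right): payoffs 0, 8 → best response T.
Player C against (D, Left): payoffs 9, 2 → best response S.
Player C against (D, Right): payoffs 2, 8 → best response T.
Mutual best responses: (U, Left, T); (M, Left, S); (D, Right, T).

(U, Left, T), (M, Left, S), (D, Right, T)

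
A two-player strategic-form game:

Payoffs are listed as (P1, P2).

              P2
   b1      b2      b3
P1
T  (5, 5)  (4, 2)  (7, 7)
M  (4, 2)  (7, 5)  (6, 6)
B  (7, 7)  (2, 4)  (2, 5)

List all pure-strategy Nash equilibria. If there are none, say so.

(T, b1): P1 can switch to B (5 → 7). Not NE.
(T, b2): P1 can switch to M (4 → 7). Not NE.
(T, b3): P1 gets 7, best alternative 6; P2 gets 7, best alternative 5. No profitable deviation — NE.
(M, b1): P1 can switch to T (4 → 5). Not NE.
(M, b2): P2 can switch to b3 (5 → 6). Not NE.
(M, b3): P1 can switch to T (6 → 7). Not NE.
(B, b1): P1 gets 7, best alternative 5; P2 gets 7, best alternative 5. No profitable deviation — NE.
(B, b2): P1 can switch to T (2 → 4). Not NE.
(The remaining 1 profile has a profitable deviation by the same check.)

(T, b3), (B, b1)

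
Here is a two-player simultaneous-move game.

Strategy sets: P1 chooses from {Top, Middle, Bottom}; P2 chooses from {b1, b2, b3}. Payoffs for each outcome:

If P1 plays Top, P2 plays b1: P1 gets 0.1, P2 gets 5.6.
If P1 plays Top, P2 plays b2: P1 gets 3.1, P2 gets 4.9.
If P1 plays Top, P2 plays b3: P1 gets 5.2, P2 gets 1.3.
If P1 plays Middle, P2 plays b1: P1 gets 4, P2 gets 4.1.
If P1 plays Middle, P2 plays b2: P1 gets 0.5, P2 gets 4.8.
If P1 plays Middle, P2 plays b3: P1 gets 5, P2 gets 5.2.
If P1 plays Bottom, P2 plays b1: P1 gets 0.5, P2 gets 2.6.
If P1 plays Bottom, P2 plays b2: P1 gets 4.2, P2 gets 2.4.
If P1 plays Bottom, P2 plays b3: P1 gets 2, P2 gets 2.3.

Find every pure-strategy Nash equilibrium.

For each player, find the best response to each opponent profile; mutual best responses are the pure NE.
P1 against b1: payoffs 0.1, 4, 0.5 → best response Middle.
P1 against b2: payoffs 3.1, 0.5, 4.2 → best response Bottom.
P1 against b3: payoffs 5.2, 5, 2 → best response Top.
P2 against Top: payoffs 5.6, 4.9, 1.3 → best response b1.
P2 against Middle: payoffs 4.1, 4.8, 5.2 → best response b3.
P2 against Bottom: payoffs 2.6, 2.4, 2.3 → best response b1.
No profile is a mutual best response for all players.

none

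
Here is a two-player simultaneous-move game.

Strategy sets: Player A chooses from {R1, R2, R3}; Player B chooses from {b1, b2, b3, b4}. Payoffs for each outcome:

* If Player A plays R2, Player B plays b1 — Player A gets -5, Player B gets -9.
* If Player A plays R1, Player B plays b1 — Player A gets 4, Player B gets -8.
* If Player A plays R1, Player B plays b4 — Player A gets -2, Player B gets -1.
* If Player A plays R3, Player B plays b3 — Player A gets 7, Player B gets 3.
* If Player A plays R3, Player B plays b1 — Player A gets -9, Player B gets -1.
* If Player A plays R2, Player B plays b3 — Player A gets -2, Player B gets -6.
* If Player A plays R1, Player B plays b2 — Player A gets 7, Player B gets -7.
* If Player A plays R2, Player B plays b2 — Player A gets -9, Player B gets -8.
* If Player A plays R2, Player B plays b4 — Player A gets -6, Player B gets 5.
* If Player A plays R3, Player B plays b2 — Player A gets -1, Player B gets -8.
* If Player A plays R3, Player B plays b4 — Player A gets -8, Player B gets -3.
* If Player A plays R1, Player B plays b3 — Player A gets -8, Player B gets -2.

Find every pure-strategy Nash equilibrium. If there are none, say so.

Check each profile: it is a Nash equilibrium iff no player can strictly gain by switching unilaterally.
(R1, b1): Player B can switch to b2 (-8 → -7). Not NE.
(R1, b2): Player B can switch to b3 (-7 → -2). Not NE.
(R1, b3): Player A can switch to R2 (-8 → -2). Not NE.
(R1, b4): Player A gets -2, best alternative -6; Player B gets -1, best alternative -2. No profitable deviation — NE.
(R2, b1): Player A can switch to R1 (-5 → 4). Not NE.
(R2, b2): Player A can switch to R1 (-9 → 7). Not NE.
(R2, b3): Player A can switch to R3 (-2 → 7). Not NE.
(R2, b4): Player A can switch to R1 (-6 → -2). Not NE.
(R3, b1): Player A can switch to R1 (-9 → 4). Not NE.
(R3, b3): Player A gets 7, best alternative -2; Player B gets 3, best alternative -1. No profitable deviation — NE.
(The remaining 2 profiles each have a profitable deviation by the same check.)

(R1, b4); (R3, b3)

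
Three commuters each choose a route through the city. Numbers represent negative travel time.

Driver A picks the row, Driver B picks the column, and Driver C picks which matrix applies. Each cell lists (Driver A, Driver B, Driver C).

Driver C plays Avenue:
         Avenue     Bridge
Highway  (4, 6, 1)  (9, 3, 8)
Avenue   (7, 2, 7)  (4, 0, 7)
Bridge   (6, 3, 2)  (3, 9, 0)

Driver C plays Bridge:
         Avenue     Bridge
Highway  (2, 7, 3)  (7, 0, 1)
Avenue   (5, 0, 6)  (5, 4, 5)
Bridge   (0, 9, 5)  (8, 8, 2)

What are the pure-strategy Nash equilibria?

Pure NE: (Avenue, Avenue, Avenue)

(Highway, Avenue, Avenue): Driver A can switch to Avenue (4 → 7). Not NE.
(Highway, Avenue, Bridge): Driver A can switch to Avenue (2 → 5). Not NE.
(Highway, Bridge, Avenue): Driver B can switch to Avenue (3 → 6). Not NE.
(Highway, Bridge, Bridge): Driver A can switch to Bridge (7 → 8). Not NE.
(Avenue, Avenue, Avenue): Driver A gets 7, best alternative 6; Driver B gets 2, best alternative 0; Driver C gets 7, best alternative 6. No profitable deviation — NE.
(Avenue, Avenue, Bridge): Driver B can switch to Bridge (0 → 4). Not NE.
(Avenue, Bridge, Avenue): Driver A can switch to Highway (4 → 9). Not NE.
(The remaining 5 profiles each have a profitable deviation by the same check.)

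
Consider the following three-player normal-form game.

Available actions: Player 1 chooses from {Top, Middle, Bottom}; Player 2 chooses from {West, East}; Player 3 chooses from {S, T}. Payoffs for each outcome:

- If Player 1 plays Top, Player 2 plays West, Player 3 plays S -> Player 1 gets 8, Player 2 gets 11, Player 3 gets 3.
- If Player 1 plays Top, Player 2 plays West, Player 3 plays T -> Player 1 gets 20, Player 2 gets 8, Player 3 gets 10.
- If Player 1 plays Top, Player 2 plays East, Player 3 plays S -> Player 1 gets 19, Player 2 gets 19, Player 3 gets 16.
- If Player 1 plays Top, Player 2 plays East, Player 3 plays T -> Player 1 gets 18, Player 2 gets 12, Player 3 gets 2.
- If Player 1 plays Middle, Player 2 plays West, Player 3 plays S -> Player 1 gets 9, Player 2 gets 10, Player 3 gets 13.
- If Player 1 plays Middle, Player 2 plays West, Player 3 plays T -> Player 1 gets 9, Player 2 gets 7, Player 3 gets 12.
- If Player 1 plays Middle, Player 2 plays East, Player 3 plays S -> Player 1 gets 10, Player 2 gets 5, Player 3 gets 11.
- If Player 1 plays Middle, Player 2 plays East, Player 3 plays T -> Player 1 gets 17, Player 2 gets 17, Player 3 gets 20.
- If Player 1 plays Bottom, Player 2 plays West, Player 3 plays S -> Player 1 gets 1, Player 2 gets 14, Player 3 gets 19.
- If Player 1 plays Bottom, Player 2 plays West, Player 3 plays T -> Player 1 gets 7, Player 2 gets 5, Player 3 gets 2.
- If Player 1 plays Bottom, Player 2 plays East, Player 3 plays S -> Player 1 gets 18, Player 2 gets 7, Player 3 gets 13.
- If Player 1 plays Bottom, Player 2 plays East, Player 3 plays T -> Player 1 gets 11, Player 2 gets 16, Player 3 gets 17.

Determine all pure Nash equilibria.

(Top, East, S), (Middle, West, S)

(Top, West, S): Player 1 can switch to Middle (8 → 9). Not NE.
(Top, West, T): Player 2 can switch to East (8 → 12). Not NE.
(Top, East, S): Player 1 gets 19, best alternative 18; Player 2 gets 19, best alternative 11; Player 3 gets 16, best alternative 2. No profitable deviation — NE.
(Top, East, T): Player 3 can switch to S (2 → 16). Not NE.
(Middle, West, S): Player 1 gets 9, best alternative 8; Player 2 gets 10, best alternative 5; Player 3 gets 13, best alternative 12. No profitable deviation — NE.
(Middle, West, T): Player 1 can switch to Top (9 → 20). Not NE.
(Middle, East, S): Player 1 can switch to Top (10 → 19). Not NE.
(Middle, East, T): Player 1 can switch to Top (17 → 18). Not NE.
(Bottom, West, S): Player 1 can switch to Top (1 → 8). Not NE.
(Bottom, West, T): Player 1 can switch to Top (7 → 20). Not NE.
(Bottom, East, S): Player 1 can switch to Top (18 → 19). Not NE.
(Bottom, East, T): Player 1 can switch to Top (11 → 18). Not NE.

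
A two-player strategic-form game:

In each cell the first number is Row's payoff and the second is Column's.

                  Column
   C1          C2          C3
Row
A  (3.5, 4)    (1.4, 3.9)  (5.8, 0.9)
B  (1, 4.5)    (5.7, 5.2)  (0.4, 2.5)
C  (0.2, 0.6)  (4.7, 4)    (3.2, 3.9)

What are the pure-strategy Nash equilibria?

Row against C1: payoffs 3.5, 1, 0.2 → best response A.
Row against C2: payoffs 1.4, 5.7, 4.7 → best response B.
Row against C3: payoffs 5.8, 0.4, 3.2 → best response A.
Column against A: payoffs 4, 3.9, 0.9 → best response C1.
Column against B: payoffs 4.5, 5.2, 2.5 → best response C2.
Column against C: payoffs 0.6, 4, 3.9 → best response C2.
Mutual best responses: (A, C1); (B, C2).

Pure-strategy Nash equilibria: (A, C1) and (B, C2)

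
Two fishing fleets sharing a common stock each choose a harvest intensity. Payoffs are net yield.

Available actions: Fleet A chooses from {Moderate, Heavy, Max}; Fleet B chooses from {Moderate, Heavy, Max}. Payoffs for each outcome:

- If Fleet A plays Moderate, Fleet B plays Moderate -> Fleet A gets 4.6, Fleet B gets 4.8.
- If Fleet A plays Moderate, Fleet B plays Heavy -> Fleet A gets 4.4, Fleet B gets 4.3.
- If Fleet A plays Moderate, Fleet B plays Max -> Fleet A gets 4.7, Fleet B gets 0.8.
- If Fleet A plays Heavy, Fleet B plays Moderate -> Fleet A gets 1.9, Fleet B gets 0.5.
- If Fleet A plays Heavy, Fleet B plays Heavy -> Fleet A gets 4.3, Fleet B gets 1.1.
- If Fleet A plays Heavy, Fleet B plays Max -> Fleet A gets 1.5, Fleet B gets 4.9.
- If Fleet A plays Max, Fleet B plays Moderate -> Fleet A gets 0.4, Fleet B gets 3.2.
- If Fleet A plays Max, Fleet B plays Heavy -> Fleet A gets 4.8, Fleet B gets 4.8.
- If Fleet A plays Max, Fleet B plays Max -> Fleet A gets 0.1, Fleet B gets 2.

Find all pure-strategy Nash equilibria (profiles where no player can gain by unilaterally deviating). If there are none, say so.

(Moderate, Moderate), (Max, Heavy)

(Moderate, Moderate): Fleet A gets 4.6, best alternative 1.9; Fleet B gets 4.8, best alternative 4.3. No profitable deviation — NE.
(Moderate, Heavy): Fleet A can switch to Max (4.4 → 4.8). Not NE.
(Moderate, Max): Fleet B can switch to Moderate (0.8 → 4.8). Not NE.
(Heavy, Moderate): Fleet A can switch to Moderate (1.9 → 4.6). Not NE.
(Heavy, Heavy): Fleet A can switch to Moderate (4.3 → 4.4). Not NE.
(Heavy, Max): Fleet A can switch to Moderate (1.5 → 4.7). Not NE.
(Max, Moderate): Fleet A can switch to Moderate (0.4 → 4.6). Not NE.
(Max, Heavy): Fleet A gets 4.8, best alternative 4.4; Fleet B gets 4.8, best alternative 3.2. No profitable deviation — NE.
(The remaining 1 profile has a profitable deviation by the same check.)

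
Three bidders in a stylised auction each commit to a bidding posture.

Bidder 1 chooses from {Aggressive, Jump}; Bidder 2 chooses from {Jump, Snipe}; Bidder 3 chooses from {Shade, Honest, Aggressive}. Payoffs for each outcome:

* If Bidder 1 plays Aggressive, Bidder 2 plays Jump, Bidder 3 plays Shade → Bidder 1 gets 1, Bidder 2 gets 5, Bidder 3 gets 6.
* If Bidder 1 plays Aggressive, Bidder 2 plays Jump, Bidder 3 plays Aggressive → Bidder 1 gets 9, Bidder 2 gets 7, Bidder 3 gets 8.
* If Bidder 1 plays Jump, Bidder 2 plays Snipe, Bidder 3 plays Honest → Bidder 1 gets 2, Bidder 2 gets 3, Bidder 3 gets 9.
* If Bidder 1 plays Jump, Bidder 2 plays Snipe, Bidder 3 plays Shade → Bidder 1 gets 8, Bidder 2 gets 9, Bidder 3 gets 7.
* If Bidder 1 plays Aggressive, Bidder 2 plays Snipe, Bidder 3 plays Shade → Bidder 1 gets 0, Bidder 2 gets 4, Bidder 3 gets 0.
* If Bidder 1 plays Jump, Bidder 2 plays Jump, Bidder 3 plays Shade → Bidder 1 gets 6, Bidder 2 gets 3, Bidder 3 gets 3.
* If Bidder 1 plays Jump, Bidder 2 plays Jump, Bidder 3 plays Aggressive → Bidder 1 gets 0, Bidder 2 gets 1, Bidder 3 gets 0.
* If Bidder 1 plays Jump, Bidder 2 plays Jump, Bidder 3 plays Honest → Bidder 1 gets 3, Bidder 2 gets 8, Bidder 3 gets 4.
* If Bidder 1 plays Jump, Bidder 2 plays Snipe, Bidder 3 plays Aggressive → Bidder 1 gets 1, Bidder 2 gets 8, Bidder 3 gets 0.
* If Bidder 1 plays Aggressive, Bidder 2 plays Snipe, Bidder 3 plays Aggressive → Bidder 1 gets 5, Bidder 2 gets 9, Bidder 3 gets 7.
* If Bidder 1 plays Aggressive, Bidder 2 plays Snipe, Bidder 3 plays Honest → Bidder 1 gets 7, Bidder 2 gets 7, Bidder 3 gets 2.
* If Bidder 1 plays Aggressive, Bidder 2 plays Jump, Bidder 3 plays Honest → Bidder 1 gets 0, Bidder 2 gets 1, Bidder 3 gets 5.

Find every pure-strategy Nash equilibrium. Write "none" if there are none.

For each player, find the best response to each opponent profile; mutual best responses are the pure NE.
Bidder 1 against (Jump, Shade): payoffs 1, 6 → best response Jump.
Bidder 1 against (Jump, Honest): payoffs 0, 3 → best response Jump.
Bidder 1 against (Jump, Aggressive): payoffs 9, 0 → best response Aggressive.
Bidder 1 against (Snipe, Shade): payoffs 0, 8 → best response Jump.
Bidder 1 against (Snipe, Honest): payoffs 7, 2 → best response Aggressive.
Bidder 1 against (Snipe, Aggressive): payoffs 5, 1 → best response Aggressive.
Bidder 2 against (Aggressive, Shade): payoffs 5, 4 → best response Jump.
Bidder 2 against (Aggressive, Honest): payoffs 1, 7 → best response Snipe.
Bidder 2 against (Aggressive, Aggressive): payoffs 7, 9 → best response Snipe.
Bidder 2 against (Jump, Shade): payoffs 3, 9 → best response Snipe.
Bidder 2 against (Jump, Honest): payoffs 8, 3 → best response Jump.
Bidder 2 against (Jump, Aggressive): payoffs 1, 8 → best response Snipe.
Bidder 3 against (Aggressive, Jump): payoffs 6, 5, 8 → best response Aggressive.
Bidder 3 against (Aggressive, Snipe): payoffs 0, 2, 7 → best response Aggressive.
Bidder 3 against (Jump, Jump): payoffs 3, 4, 0 → best response Honest.
Bidder 3 against (Jump, Snipe): payoffs 7, 9, 0 → best response Honest.
Mutual best responses: (Aggressive, Snipe, Aggressive); (Jump, Jump, Honest).

The pure Nash equilibria are (Aggressive, Snipe, Aggressive), (Jump, Jump, Honest).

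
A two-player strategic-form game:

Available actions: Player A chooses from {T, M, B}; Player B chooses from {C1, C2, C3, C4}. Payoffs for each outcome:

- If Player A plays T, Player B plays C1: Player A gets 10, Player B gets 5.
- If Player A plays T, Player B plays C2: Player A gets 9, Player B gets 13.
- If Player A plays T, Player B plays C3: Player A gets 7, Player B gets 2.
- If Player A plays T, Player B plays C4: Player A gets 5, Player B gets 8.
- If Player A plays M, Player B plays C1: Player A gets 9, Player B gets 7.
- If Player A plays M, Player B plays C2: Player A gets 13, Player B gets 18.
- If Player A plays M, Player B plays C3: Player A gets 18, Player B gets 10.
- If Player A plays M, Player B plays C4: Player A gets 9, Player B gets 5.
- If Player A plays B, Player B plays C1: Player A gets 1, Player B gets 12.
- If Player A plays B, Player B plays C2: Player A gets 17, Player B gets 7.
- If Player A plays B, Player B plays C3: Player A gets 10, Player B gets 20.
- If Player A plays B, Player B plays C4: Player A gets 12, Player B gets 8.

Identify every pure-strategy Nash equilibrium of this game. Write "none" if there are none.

No pure-strategy Nash equilibrium.

Player A against C1: payoffs 10, 9, 1 → best response T.
Player A against C2: payoffs 9, 13, 17 → best response B.
Player A against C3: payoffs 7, 18, 10 → best response M.
Player A against C4: payoffs 5, 9, 12 → best response B.
Player B against T: payoffs 5, 13, 2, 8 → best response C2.
Player B against M: payoffs 7, 18, 10, 5 → best response C2.
Player B against B: payoffs 12, 7, 20, 8 → best response C3.
No profile is a mutual best response for all players.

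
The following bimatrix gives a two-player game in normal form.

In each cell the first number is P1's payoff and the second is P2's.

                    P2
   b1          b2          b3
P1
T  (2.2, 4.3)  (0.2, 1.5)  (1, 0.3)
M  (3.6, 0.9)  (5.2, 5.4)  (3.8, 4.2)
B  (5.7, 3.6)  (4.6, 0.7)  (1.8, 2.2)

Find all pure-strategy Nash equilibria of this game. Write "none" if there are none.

(M, b2), (B, b1)

For each player, find the best response to each opponent profile; mutual best responses are the pure NE.
P1 against b1: payoffs 2.2, 3.6, 5.7 → best response B.
P1 against b2: payoffs 0.2, 5.2, 4.6 → best response M.
P1 against b3: payoffs 1, 3.8, 1.8 → best response M.
P2 against T: payoffs 4.3, 1.5, 0.3 → best response b1.
P2 against M: payoffs 0.9, 5.4, 4.2 → best response b2.
P2 against B: payoffs 3.6, 0.7, 2.2 → best response b1.
Mutual best responses: (M, b2); (B, b1).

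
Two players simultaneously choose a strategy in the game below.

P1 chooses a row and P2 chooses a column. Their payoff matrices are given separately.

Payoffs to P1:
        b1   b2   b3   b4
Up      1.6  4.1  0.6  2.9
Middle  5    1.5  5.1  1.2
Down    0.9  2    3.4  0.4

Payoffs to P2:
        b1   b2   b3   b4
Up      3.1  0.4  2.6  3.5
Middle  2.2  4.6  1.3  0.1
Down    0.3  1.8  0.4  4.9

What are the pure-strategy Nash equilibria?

For each player, find the best response to each opponent profile; mutual best responses are the pure NE.
P1 against b1: payoffs 1.6, 5, 0.9 → best response Middle.
P1 against b2: payoffs 4.1, 1.5, 2 → best response Up.
P1 against b3: payoffs 0.6, 5.1, 3.4 → best response Middle.
P1 against b4: payoffs 2.9, 1.2, 0.4 → best response Up.
P2 against Up: payoffs 3.1, 0.4, 2.6, 3.5 → best response b4.
P2 against Middle: payoffs 2.2, 4.6, 1.3, 0.1 → best response b2.
P2 against Down: payoffs 0.3, 1.8, 0.4, 4.9 → best response b4.
Mutual best responses: (Up, b4).

(Up, b4)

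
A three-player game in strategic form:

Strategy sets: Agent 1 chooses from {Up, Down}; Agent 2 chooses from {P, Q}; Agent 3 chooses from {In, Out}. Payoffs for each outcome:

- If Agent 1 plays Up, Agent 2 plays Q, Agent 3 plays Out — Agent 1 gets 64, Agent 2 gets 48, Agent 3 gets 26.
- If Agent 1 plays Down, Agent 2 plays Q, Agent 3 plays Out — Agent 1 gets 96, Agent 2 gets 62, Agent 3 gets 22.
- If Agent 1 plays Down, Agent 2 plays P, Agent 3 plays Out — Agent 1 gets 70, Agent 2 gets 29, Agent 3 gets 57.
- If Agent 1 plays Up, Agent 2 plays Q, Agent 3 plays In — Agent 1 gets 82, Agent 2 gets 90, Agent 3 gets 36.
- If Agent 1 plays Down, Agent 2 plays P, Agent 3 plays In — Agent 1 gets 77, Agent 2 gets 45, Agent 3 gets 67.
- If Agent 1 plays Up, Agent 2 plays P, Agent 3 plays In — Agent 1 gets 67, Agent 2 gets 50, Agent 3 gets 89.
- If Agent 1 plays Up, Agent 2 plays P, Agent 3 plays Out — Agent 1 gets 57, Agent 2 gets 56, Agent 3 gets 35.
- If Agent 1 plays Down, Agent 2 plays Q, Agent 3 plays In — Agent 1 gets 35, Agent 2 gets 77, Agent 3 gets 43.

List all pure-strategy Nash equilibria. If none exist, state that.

Agent 1 against (P, In): payoffs 67, 77 → best response Down.
Agent 1 against (P, Out): payoffs 57, 70 → best response Down.
Agent 1 against (Q, In): payoffs 82, 35 → best response Up.
Agent 1 against (Q, Out): payoffs 64, 96 → best response Down.
Agent 2 against (Up, In): payoffs 50, 90 → best response Q.
Agent 2 against (Up, Out): payoffs 56, 48 → best response P.
Agent 2 against (Down, In): payoffs 45, 77 → best response Q.
Agent 2 against (Down, Out): payoffs 29, 62 → best response Q.
Agent 3 against (Up, P): payoffs 89, 35 → best response In.
Agent 3 against (Up, Q): payoffs 36, 26 → best response In.
Agent 3 against (Down, P): payoffs 67, 57 → best response In.
Agent 3 against (Down, Q): payoffs 43, 22 → best response In.
Mutual best responses: (Up, Q, In).

Pure NE: (Up, Q, In)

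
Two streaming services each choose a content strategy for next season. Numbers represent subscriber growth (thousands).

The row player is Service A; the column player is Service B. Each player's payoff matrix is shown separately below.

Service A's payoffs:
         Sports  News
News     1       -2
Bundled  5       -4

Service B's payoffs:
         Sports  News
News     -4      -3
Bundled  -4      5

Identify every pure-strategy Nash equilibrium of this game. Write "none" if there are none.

Service A against Sports: payoffs 1, 5 → best response Bundled.
Service A against News: payoffs -2, -4 → best response News.
Service B against News: payoffs -4, -3 → best response News.
Service B against Bundled: payoffs -4, 5 → best response News.
Mutual best responses: (News, News).

(News, News)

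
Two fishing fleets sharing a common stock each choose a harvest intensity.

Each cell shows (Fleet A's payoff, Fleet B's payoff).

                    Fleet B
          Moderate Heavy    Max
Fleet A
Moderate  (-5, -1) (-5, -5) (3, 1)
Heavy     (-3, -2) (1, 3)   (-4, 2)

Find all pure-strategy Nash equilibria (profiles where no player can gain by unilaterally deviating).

Pure-strategy Nash equilibria: (Moderate, Max); (Heavy, Heavy)

Check each profile: it is a Nash equilibrium iff no player can strictly gain by switching unilaterally.
(Moderate, Moderate): Fleet A can switch to Heavy (-5 → -3). Not NE.
(Moderate, Heavy): Fleet A can switch to Heavy (-5 → 1). Not NE.
(Moderate, Max): Fleet A gets 3, best alternative -4; Fleet B gets 1, best alternative -1. No profitable deviation — NE.
(Heavy, Moderate): Fleet B can switch to Heavy (-2 → 3). Not NE.
(Heavy, Heavy): Fleet A gets 1, best alternative -5; Fleet B gets 3, best alternative 2. No profitable deviation — NE.
(Heavy, Max): Fleet A can switch to Moderate (-4 → 3). Not NE.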